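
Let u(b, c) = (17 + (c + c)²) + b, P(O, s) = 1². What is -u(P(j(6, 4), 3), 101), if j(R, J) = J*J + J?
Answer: -40822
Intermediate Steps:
j(R, J) = J + J² (j(R, J) = J² + J = J + J²)
P(O, s) = 1
u(b, c) = 17 + b + 4*c² (u(b, c) = (17 + (2*c)²) + b = (17 + 4*c²) + b = 17 + b + 4*c²)
-u(P(j(6, 4), 3), 101) = -(17 + 1 + 4*101²) = -(17 + 1 + 4*10201) = -(17 + 1 + 40804) = -1*40822 = -40822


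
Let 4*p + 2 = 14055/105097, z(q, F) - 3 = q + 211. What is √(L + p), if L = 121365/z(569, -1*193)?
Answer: √6827521613097/210194 ≈ 12.431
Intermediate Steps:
z(q, F) = 214 + q (z(q, F) = 3 + (q + 211) = 3 + (211 + q) = 214 + q)
p = -196139/420388 (p = -½ + (14055/105097)/4 = -½ + (14055*(1/105097))/4 = -½ + (¼)*(14055/105097) = -½ + 14055/420388 = -196139/420388 ≈ -0.46657)
L = 155 (L = 121365/(214 + 569) = 121365/783 = 121365*(1/783) = 155)
√(L + p) = √(155 - 196139/420388) = √(64964001/420388) = √6827521613097/210194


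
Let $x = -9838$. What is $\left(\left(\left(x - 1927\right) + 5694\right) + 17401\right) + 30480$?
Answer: $41810$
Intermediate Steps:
$\left(\left(\left(x - 1927\right) + 5694\right) + 17401\right) + 30480 = \left(\left(\left(-9838 - 1927\right) + 5694\right) + 17401\right) + 30480 = \left(\left(-11765 + 5694\right) + 17401\right) + 30480 = \left(-6071 + 17401\right) + 30480 = 11330 + 30480 = 41810$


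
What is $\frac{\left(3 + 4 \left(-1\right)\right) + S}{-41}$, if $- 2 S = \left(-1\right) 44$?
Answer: $- \frac{21}{41} \approx -0.5122$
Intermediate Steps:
$S = 22$ ($S = - \frac{\left(-1\right) 44}{2} = \left(- \frac{1}{2}\right) \left(-44\right) = 22$)
$\frac{\left(3 + 4 \left(-1\right)\right) + S}{-41} = \frac{\left(3 + 4 \left(-1\right)\right) + 22}{-41} = - \frac{\left(3 - 4\right) + 22}{41} = - \frac{-1 + 22}{41} = \left(- \frac{1}{41}\right) 21 = - \frac{21}{41}$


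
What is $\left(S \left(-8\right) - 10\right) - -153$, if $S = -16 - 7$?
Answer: $327$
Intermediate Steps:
$S = -23$ ($S = -16 - 7 = -23$)
$\left(S \left(-8\right) - 10\right) - -153 = \left(\left(-23\right) \left(-8\right) - 10\right) - -153 = \left(184 - 10\right) + 153 = 174 + 153 = 327$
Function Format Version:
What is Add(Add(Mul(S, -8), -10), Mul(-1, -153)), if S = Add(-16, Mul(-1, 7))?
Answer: 327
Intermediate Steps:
S = -23 (S = Add(-16, -7) = -23)
Add(Add(Mul(S, -8), -10), Mul(-1, -153)) = Add(Add(Mul(-23, -8), -10), Mul(-1, -153)) = Add(Add(184, -10), 153) = Add(174, 153) = 327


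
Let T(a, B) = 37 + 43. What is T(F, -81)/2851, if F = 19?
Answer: 80/2851 ≈ 0.028060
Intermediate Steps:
T(a, B) = 80
T(F, -81)/2851 = 80/2851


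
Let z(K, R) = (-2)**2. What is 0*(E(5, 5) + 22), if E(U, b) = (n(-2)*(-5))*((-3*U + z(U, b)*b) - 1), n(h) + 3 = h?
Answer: 0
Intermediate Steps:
z(K, R) = 4
n(h) = -3 + h
E(U, b) = -25 - 75*U + 100*b (E(U, b) = ((-3 - 2)*(-5))*((-3*U + 4*b) - 1) = (-5*(-5))*(-1 - 3*U + 4*b) = 25*(-1 - 3*U + 4*b) = -25 - 75*U + 100*b)
0*(E(5, 5) + 22) = 0*((-25 - 75*5 + 100*5) + 22) = 0*((-25 - 375 + 500) + 22) = 0*(100 + 22) = 0*122 = 0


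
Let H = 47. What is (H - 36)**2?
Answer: 121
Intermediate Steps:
(H - 36)**2 = (47 - 36)**2 = 11**2 = 121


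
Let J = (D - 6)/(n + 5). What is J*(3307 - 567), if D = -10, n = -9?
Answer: 10960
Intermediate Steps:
J = 4 (J = (-10 - 6)/(-9 + 5) = -16/(-4) = -16*(-1/4) = 4)
J*(3307 - 567) = 4*(3307 - 567) = 4*2740 = 10960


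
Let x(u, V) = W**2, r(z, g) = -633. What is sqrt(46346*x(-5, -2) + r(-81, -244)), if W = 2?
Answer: sqrt(184751) ≈ 429.83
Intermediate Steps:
x(u, V) = 4 (x(u, V) = 2**2 = 4)
sqrt(46346*x(-5, -2) + r(-81, -244)) = sqrt(46346*4 - 633) = sqrt(185384 - 633) = sqrt(184751)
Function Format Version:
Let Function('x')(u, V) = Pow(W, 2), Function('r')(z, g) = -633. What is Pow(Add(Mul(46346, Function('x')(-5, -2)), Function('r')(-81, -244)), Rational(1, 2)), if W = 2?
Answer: Pow(184751, Rational(1, 2)) ≈ 429.83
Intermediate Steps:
Function('x')(u, V) = 4 (Function('x')(u, V) = Pow(2, 2) = 4)
Pow(Add(Mul(46346, Function('x')(-5, -2)), Function('r')(-81, -244)), Rational(1, 2)) = Pow(Add(Mul(46346, 4), -633), Rational(1, 2)) = Pow(Add(185384, -633), Rational(1, 2)) = Pow(184751, Rational(1, 2))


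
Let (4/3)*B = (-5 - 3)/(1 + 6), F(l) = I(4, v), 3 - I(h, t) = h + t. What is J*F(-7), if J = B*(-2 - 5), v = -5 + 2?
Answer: 12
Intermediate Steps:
v = -3
I(h, t) = 3 - h - t (I(h, t) = 3 - (h + t) = 3 + (-h - t) = 3 - h - t)
F(l) = 2 (F(l) = 3 - 1*4 - 1*(-3) = 3 - 4 + 3 = 2)
B = -6/7 (B = 3*((-5 - 3)/(1 + 6))/4 = 3*(-8/7)/4 = 3*(-8*1/7)/4 = (3/4)*(-8/7) = -6/7 ≈ -0.85714)
J = 6 (J = -6*(-2 - 5)/7 = -6/7*(-7) = 6)
J*F(-7) = 6*2 = 12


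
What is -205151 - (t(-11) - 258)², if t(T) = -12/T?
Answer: -32809547/121 ≈ -2.7115e+5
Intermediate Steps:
-205151 - (t(-11) - 258)² = -205151 - (-12/(-11) - 258)² = -205151 - (-12*(-1/11) - 258)² = -205151 - (12/11 - 258)² = -205151 - (-2826/11)² = -205151 - 1*7986276/121 = -205151 - 7986276/121 = -32809547/121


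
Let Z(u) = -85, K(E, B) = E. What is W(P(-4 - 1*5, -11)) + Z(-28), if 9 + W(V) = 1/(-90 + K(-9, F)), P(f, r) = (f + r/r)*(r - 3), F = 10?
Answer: -9307/99 ≈ -94.010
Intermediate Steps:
P(f, r) = (1 + f)*(-3 + r) (P(f, r) = (f + 1)*(-3 + r) = (1 + f)*(-3 + r))
W(V) = -892/99 (W(V) = -9 + 1/(-90 - 9) = -9 + 1/(-99) = -9 - 1/99 = -892/99)
W(P(-4 - 1*5, -11)) + Z(-28) = -892/99 - 85 = -9307/99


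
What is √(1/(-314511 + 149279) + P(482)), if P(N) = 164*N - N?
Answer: √134061161970697/41308 ≈ 280.30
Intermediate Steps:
P(N) = 163*N
√(1/(-314511 + 149279) + P(482)) = √(1/(-314511 + 149279) + 163*482) = √(1/(-165232) + 78566) = √(-1/165232 + 78566) = √(12981617311/165232) = √134061161970697/41308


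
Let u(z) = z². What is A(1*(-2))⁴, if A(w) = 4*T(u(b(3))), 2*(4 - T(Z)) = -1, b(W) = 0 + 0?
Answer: 104976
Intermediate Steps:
b(W) = 0
T(Z) = 9/2 (T(Z) = 4 - ½*(-1) = 4 + ½ = 9/2)
A(w) = 18 (A(w) = 4*(9/2) = 18)
A(1*(-2))⁴ = 18⁴ = 104976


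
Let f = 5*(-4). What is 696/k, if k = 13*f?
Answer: -174/65 ≈ -2.6769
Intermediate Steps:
f = -20
k = -260 (k = 13*(-20) = -260)
696/k = 696/(-260) = 696*(-1/260) = -174/65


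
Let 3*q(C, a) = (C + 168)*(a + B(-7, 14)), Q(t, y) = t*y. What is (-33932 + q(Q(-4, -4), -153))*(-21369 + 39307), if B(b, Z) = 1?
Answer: -2327706632/3 ≈ -7.7590e+8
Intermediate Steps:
q(C, a) = (1 + a)*(168 + C)/3 (q(C, a) = ((C + 168)*(a + 1))/3 = ((168 + C)*(1 + a))/3 = ((1 + a)*(168 + C))/3 = (1 + a)*(168 + C)/3)
(-33932 + q(Q(-4, -4), -153))*(-21369 + 39307) = (-33932 + (56 + 56*(-153) + (-4*(-4))/3 + (1/3)*(-4*(-4))*(-153)))*(-21369 + 39307) = (-33932 + (56 - 8568 + (1/3)*16 + (1/3)*16*(-153)))*17938 = (-33932 + (56 - 8568 + 16/3 - 816))*17938 = (-33932 - 27968/3)*17938 = -129764/3*17938 = -2327706632/3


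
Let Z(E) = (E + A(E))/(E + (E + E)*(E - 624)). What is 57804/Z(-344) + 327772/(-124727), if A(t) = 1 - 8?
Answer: -177743622531596/1621451 ≈ -1.0962e+8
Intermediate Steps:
A(t) = -7
Z(E) = (-7 + E)/(E + 2*E*(-624 + E)) (Z(E) = (E - 7)/(E + (E + E)*(E - 624)) = (-7 + E)/(E + (2*E)*(-624 + E)) = (-7 + E)/(E + 2*E*(-624 + E)))
57804/Z(-344) + 327772/(-124727) = 57804/(((-7 - 344)/((-344)*(-1247 + 2*(-344))))) + 327772/(-124727) = 57804/((-1/344*(-351)/(-1247 - 688))) + 327772*(-1/124727) = 57804/((-1/344*(-351)/(-1935))) - 327772/124727 = 57804/((-1/344*(-1/1935)*(-351))) - 327772/124727 = 57804/(-39/73960) - 327772/124727 = 57804*(-73960/39) - 327772/124727 = -1425061280/13 - 327772/124727 = -177743622531596/1621451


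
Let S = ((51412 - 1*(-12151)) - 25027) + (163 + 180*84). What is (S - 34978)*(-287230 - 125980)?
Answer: -7785289610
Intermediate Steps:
S = 53819 (S = ((51412 + 12151) - 25027) + (163 + 15120) = (63563 - 25027) + 15283 = 38536 + 15283 = 53819)
(S - 34978)*(-287230 - 125980) = (53819 - 34978)*(-287230 - 125980) = 18841*(-413210) = -7785289610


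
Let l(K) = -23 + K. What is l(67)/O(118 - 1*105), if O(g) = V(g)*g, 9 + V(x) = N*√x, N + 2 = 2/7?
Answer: -2156/3029 + 1232*√13/9087 ≈ -0.22295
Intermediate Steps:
N = -12/7 (N = -2 + 2/7 = -12/7 ≈ -1.7143)
V(x) = -9 - 12*√x/7
O(g) = g*(-9 - 12*√g/7) (O(g) = (-9 - 12*√g/7)*g = g*(-9 - 12*√g/7))
l(67)/O(118 - 1*105) = (-23 + 67)/(-9*(118 - 1*105) - 12*(118 - 1*105)^(3/2)/7) = 44/(-9*(118 - 105) - 12*(118 - 105)^(3/2)/7) = 44/(-9*13 - 156*√13/7) = 44/(-117 - 156*√13/7)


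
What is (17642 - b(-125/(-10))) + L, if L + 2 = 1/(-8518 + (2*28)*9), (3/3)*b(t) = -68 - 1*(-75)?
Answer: 141310861/8014 ≈ 17633.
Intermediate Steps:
b(t) = 7 (b(t) = -68 - 1*(-75) = -68 + 75 = 7)
L = -16029/8014 (L = -2 + 1/(-8518 + (2*28)*9) = -2 + 1/(-8518 + 56*9) = -2 + 1/(-8518 + 504) = -2 + 1/(-8014) = -2 - 1/8014 = -16029/8014 ≈ -2.0001)
(17642 - b(-125/(-10))) + L = (17642 - 1*7) - 16029/8014 = (17642 - 7) - 16029/8014 = 17635 - 16029/8014 = 141310861/8014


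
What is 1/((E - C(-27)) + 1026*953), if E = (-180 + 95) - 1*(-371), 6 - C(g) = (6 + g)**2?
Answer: 1/978499 ≈ 1.0220e-6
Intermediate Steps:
C(g) = 6 - (6 + g)**2
E = 286 (E = -85 + 371 = 286)
1/((E - C(-27)) + 1026*953) = 1/((286 - (6 - (6 - 27)**2)) + 1026*953) = 1/((286 - (6 - 1*(-21)**2)) + 977778) = 1/((286 - (6 - 1*441)) + 977778) = 1/((286 - (6 - 441)) + 977778) = 1/((286 - 1*(-435)) + 977778) = 1/((286 + 435) + 977778) = 1/(721 + 977778) = 1/978499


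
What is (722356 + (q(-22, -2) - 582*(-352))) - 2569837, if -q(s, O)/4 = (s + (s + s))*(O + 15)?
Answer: -1639185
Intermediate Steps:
q(s, O) = -12*s*(15 + O) (q(s, O) = -4*(s + (s + s))*(O + 15) = -4*(s + 2*s)*(15 + O) = -4*3*s*(15 + O) = -12*s*(15 + O))
(722356 + (q(-22, -2) - 582*(-352))) - 2569837 = (722356 + (-12*(-22)*(15 - 2) - 582*(-352))) - 2569837 = (722356 + (-12*(-22)*13 + 204864)) - 2569837 = (722356 + (3432 + 204864)) - 2569837 = (722356 + 208296) - 2569837 = 930652 - 2569837 = -1639185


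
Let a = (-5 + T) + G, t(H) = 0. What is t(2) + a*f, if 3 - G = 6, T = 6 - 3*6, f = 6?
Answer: -120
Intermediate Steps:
T = -12 (T = 6 - 18 = -12)
G = -3 (G = 3 - 1*6 = 3 - 6 = -3)
a = -20 (a = (-5 - 12) - 3 = -17 - 3 = -20)
t(2) + a*f = 0 - 20*6 = 0 - 120 = -120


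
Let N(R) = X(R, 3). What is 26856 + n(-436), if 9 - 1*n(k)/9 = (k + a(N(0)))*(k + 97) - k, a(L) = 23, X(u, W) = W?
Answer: -1237050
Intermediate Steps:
N(R) = 3
n(k) = 81 + 9*k - 9*(23 + k)*(97 + k) (n(k) = 81 - 9*((k + 23)*(k + 97) - k) = 81 - 9*((23 + k)*(97 + k) - k) = 81 - 9*(-k + (23 + k)*(97 + k)) = 81 + (9*k - 9*(23 + k)*(97 + k)) = 81 + 9*k - 9*(23 + k)*(97 + k))
26856 + n(-436) = 26856 + (-19998 - 1071*(-436) - 9*(-436)²) = 26856 + (-19998 + 466956 - 9*190096) = 26856 + (-19998 + 466956 - 1710864) = 26856 - 1263906 = -1237050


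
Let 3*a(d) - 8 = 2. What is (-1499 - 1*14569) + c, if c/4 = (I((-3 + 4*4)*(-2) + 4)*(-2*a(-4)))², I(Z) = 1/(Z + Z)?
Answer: -17497952/1089 ≈ -16068.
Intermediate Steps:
a(d) = 10/3 (a(d) = 8/3 + (⅓)*2 = 8/3 + ⅔ = 10/3)
I(Z) = 1/(2*Z)
c = 100/1089 (c = 4*((1/(2*((-3 + 4*4)*(-2) + 4)))*(-2*10/3))² = 4*((1/(2*((-3 + 16)*(-2) + 4)))*(-20/3))² = 4*((1/(2*(13*(-2) + 4)))*(-20/3))² = 4*((1/(2*(-26 + 4)))*(-20/3))² = 4*(((½)/(-22))*(-20/3))² = 4*(((½)*(-1/22))*(-20/3))² = 4*(-1/44*(-20/3))² = 4*(5/33)² = 4*(25/1089) = 100/1089 ≈ 0.091827)
(-1499 - 1*14569) + c = (-1499 - 1*14569) + 100/1089 = (-1499 - 14569) + 100/1089 = -16068 + 100/1089 = -17497952/1089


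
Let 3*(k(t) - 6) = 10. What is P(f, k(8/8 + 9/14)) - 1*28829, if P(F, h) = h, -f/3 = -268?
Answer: -86459/3 ≈ -28820.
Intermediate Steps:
f = 804 (f = -3*(-268) = 804)
k(t) = 28/3 (k(t) = 6 + (⅓)*10 = 6 + 10/3 = 28/3)
P(f, k(8/8 + 9/14)) - 1*28829 = 28/3 - 1*28829 = 28/3 - 28829 = -86459/3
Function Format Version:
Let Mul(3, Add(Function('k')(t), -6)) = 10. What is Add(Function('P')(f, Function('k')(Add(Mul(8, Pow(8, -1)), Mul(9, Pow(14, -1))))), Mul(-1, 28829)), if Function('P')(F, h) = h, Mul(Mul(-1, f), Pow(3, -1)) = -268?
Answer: Rational(-86459, 3) ≈ -28820.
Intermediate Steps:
f = 804 (f = Mul(-3, -268) = 804)
Function('k')(t) = Rational(28, 3) (Function('k')(t) = Add(6, Mul(Rational(1, 3), 10)) = Add(6, Rational(10, 3)) = Rational(28, 3))
Add(Function('P')(f, Function('k')(Add(Mul(8, Pow(8, -1)), Mul(9, Pow(14, -1))))), Mul(-1, 28829)) = Add(Rational(28, 3), Mul(-1, 28829)) = Add(Rational(28, 3), -28829) = Rational(-86459, 3)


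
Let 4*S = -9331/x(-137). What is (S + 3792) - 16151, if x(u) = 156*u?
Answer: -1056536861/85488 ≈ -12359.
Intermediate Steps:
S = 9331/85488 (S = (-9331/(156*(-137)))/4 = (-9331/(-21372))/4 = (-9331*(-1/21372))/4 = (1/4)*(9331/21372) = 9331/85488 ≈ 0.10915)
(S + 3792) - 16151 = (9331/85488 + 3792) - 16151 = 324179827/85488 - 16151 = -1056536861/85488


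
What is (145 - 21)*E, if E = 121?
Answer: 15004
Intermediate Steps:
(145 - 21)*E = (145 - 21)*121 = 124*121 = 15004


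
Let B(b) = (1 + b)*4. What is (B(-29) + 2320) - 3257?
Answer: -1049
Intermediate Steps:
B(b) = 4 + 4*b
(B(-29) + 2320) - 3257 = ((4 + 4*(-29)) + 2320) - 3257 = ((4 - 116) + 2320) - 3257 = (-112 + 2320) - 3257 = 2208 - 3257 = -1049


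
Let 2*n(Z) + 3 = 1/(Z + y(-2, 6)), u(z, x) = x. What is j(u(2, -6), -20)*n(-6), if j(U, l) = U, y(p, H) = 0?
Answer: 19/2 ≈ 9.5000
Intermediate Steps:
n(Z) = -3/2 + 1/(2*Z) (n(Z) = -3/2 + 1/(2*(Z + 0)) = -3/2 + 1/(2*Z))
j(u(2, -6), -20)*n(-6) = -3*(1 - 3*(-6))/(-6) = -3*(-1)*(1 + 18)/6 = -3*(-1)*19/6 = -6*(-19/12) = 19/2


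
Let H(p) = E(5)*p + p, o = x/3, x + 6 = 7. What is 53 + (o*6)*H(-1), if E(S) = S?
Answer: 41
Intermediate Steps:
x = 1 (x = -6 + 7 = 1)
o = 1/3 ≈ 0.33333
H(p) = 6*p (H(p) = 5*p + p = 6*p)
53 + (o*6)*H(-1) = 53 + ((1/3)*6)*(6*(-1)) = 53 + 2*(-6) = 53 - 12 = 41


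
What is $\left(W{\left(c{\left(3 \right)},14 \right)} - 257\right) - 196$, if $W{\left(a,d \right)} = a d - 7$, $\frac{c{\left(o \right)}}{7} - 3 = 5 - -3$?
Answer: $618$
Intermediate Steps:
$c{\left(o \right)} = 77$ ($c{\left(o \right)} = 21 + 7 \left(5 - -3\right) = 21 + 7 \left(5 + 3\right) = 21 + 7 \cdot 8 = 21 + 56 = 77$)
$W{\left(a,d \right)} = -7 + a d$
$\left(W{\left(c{\left(3 \right)},14 \right)} - 257\right) - 196 = \left(\left(-7 + 77 \cdot 14\right) - 257\right) - 196 = \left(\left(-7 + 1078\right) - 257\right) - 196 = \left(1071 - 257\right) - 196 = 814 - 196 = 618$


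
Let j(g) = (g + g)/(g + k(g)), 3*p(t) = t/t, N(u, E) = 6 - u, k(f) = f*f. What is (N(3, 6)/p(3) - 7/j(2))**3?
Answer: -27/8 ≈ -3.3750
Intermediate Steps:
k(f) = f**2
p(t) = 1/3 (p(t) = (t/t)/3 = (1/3)*1 = 1/3)
j(g) = 2*g/(g + g**2) (j(g) = (g + g)/(g + g**2) = (2*g)/(g + g**2) = 2*g/(g + g**2))
(N(3, 6)/p(3) - 7/j(2))**3 = ((6 - 1*3)/(1/3) - 7/(2/(1 + 2)))**3 = ((6 - 3)*3 - 7/(2/3))**3 = (3*3 - 7/(2*(1/3)))**3 = (9 - 7/2/3)**3 = (9 - 7*3/2)**3 = (9 - 21/2)**3 = (-3/2)**3 = -27/8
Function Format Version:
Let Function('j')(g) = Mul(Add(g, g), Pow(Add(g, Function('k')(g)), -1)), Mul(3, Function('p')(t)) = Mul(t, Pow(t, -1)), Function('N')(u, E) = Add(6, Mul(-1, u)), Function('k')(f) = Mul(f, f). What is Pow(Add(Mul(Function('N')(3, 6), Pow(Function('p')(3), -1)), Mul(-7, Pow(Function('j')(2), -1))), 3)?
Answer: Rational(-27, 8) ≈ -3.3750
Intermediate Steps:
Function('k')(f) = Pow(f, 2)
Function('p')(t) = Rational(1, 3) (Function('p')(t) = Mul(Rational(1, 3), Mul(t, Pow(t, -1))) = Mul(Rational(1, 3), 1) = Rational(1, 3))
Function('j')(g) = Mul(2, g, Pow(Add(g, Pow(g, 2)), -1)) (Function('j')(g) = Mul(Add(g, g), Pow(Add(g, Pow(g, 2)), -1)) = Mul(Mul(2, g), Pow(Add(g, Pow(g, 2)), -1)) = Mul(2, g, Pow(Add(g, Pow(g, 2)), -1)))
Pow(Add(Mul(Function('N')(3, 6), Pow(Function('p')(3), -1)), Mul(-7, Pow(Function('j')(2), -1))), 3) = Pow(Add(Mul(Add(6, Mul(-1, 3)), Pow(Rational(1, 3), -1)), Mul(-7, Pow(Mul(2, Pow(Add(1, 2), -1)), -1))), 3) = Pow(Add(Mul(Add(6, -3), 3), Mul(-7, Pow(Mul(2, Pow(3, -1)), -1))), 3) = Pow(Add(Mul(3, 3), Mul(-7, Pow(Mul(2, Rational(1, 3)), -1))), 3) = Pow(Add(9, Mul(-7, Pow(Rational(2, 3), -1))), 3) = Pow(Add(9, Mul(-7, Rational(3, 2))), 3) = Pow(Add(9, Rational(-21, 2)), 3) = Pow(Rational(-3, 2), 3) = Rational(-27, 8)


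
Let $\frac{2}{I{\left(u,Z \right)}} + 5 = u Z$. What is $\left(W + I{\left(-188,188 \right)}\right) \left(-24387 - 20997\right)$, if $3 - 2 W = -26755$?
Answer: $- \frac{7154549621432}{11783} \approx -6.0719 \cdot 10^{8}$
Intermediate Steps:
$W = 13379$ ($W = \frac{3}{2} - - \frac{26755}{2} = \frac{3}{2} + \frac{26755}{2} = 13379$)
$I{\left(u,Z \right)} = \frac{2}{-5 + Z u}$ ($I{\left(u,Z \right)} = \frac{2}{-5 + u Z} = \frac{2}{-5 + Z u}$)
$\left(W + I{\left(-188,188 \right)}\right) \left(-24387 - 20997\right) = \left(13379 + \frac{2}{-5 + 188 \left(-188\right)}\right) \left(-24387 - 20997\right) = \left(13379 + \frac{2}{-5 - 35344}\right) \left(-45384\right) = \left(13379 + \frac{2}{-35349}\right) \left(-45384\right) = \left(13379 + 2 \left(- \frac{1}{35349}\right)\right) \left(-45384\right) = \left(13379 - \frac{2}{35349}\right) \left(-45384\right) = \frac{472934269}{35349} \left(-45384\right) = - \frac{7154549621432}{11783}$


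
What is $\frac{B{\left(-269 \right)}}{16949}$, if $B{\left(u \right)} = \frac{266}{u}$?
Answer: $- \frac{266}{4559281} \approx -5.8343 \cdot 10^{-5}$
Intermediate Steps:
$\frac{B{\left(-269 \right)}}{16949} = \frac{266 \frac{1}{-269}}{16949} = 266 \left(- \frac{1}{269}\right) \frac{1}{16949} = \left(- \frac{266}{269}\right) \frac{1}{16949} = - \frac{266}{4559281}$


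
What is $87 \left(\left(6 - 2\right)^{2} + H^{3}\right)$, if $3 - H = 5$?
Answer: $696$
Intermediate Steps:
$H = -2$ ($H = 3 - 5 = -2$)
$87 \left(\left(6 - 2\right)^{2} + H^{3}\right) = 87 \left(\left(6 - 2\right)^{2} + \left(-2\right)^{3}\right) = 87 \left(4^{2} - 8\right) = 87 \left(16 - 8\right) = 87 \cdot 8 = 696$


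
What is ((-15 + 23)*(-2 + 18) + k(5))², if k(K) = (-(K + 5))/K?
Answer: 15876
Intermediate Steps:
k(K) = (-5 - K)/K (k(K) = (-(5 + K))/K = (-5 - K)/K)
((-15 + 23)*(-2 + 18) + k(5))² = ((-15 + 23)*(-2 + 18) + (-5 - 1*5)/5)² = (8*16 + (-5 - 5)/5)² = (128 + (⅕)*(-10))² = (128 - 2)² = 126² = 15876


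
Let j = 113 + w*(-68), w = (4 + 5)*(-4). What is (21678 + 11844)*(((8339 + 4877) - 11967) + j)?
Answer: 127718820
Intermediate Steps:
w = -36 (w = 9*(-4) = -36)
j = 2561 (j = 113 - 36*(-68) = 113 + 2448 = 2561)
(21678 + 11844)*(((8339 + 4877) - 11967) + j) = (21678 + 11844)*(((8339 + 4877) - 11967) + 2561) = 33522*((13216 - 11967) + 2561) = 33522*(1249 + 2561) = 33522*3810 = 127718820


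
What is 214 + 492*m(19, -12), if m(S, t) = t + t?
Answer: -11594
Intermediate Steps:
m(S, t) = 2*t
214 + 492*m(19, -12) = 214 + 492*(2*(-12)) = 214 + 492*(-24) = 214 - 11808 = -11594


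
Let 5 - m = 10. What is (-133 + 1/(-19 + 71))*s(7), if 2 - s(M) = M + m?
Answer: 0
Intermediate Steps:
m = -5 (m = 5 - 1*10 = 5 - 10 = -5)
s(M) = 7 - M (s(M) = 2 - (M - 5) = 2 - (-5 + M) = 2 + (5 - M) = 7 - M)
(-133 + 1/(-19 + 71))*s(7) = (-133 + 1/(-19 + 71))*(7 - 1*7) = (-133 + 1/52)*(7 - 7) = (-133 + 1/52)*0 = -6915/52*0 = 0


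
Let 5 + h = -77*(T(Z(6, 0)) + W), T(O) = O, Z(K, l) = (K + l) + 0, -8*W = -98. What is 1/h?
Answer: -4/5641 ≈ -0.00070909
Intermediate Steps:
W = 49/4 (W = -⅛*(-98) = 49/4 ≈ 12.250)
Z(K, l) = K + l
h = -5641/4 (h = -5 - 77*((6 + 0) + 49/4) = -5 - 77*(6 + 49/4) = -5 - 77*73/4 = -5 - 5621/4 = -5641/4 ≈ -1410.3)
1/h = 1/(-5641/4) = -4/5641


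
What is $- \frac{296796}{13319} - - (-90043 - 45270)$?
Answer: $- \frac{1802530643}{13319} \approx -1.3534 \cdot 10^{5}$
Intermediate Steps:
$- \frac{296796}{13319} - - (-90043 - 45270) = \left(-296796\right) \frac{1}{13319} - \left(-1\right) \left(-135313\right) = - \frac{296796}{13319} - 135313 = - \frac{1802530643}{13319}$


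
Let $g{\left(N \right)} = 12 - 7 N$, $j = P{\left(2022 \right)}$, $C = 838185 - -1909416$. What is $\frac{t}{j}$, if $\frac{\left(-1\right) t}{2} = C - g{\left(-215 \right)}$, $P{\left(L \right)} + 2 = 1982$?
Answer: $- \frac{124822}{45} \approx -2773.8$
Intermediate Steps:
$C = 2747601$ ($C = 838185 + 1909416 = 2747601$)
$P{\left(L \right)} = 1980$ ($P{\left(L \right)} = -2 + 1982 = 1980$)
$j = 1980$
$t = -5492168$ ($t = - 2 \left(2747601 - \left(12 - -1505\right)\right) = - 2 \left(2747601 - \left(12 + 1505\right)\right) = - 2 \left(2747601 - 1517\right) = \left(-2\right) 2746084 = -5492168$)
$\frac{t}{j} = - \frac{5492168}{1980} = \left(-5492168\right) \frac{1}{1980} = - \frac{124822}{45}$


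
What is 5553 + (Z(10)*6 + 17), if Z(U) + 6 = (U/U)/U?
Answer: 27673/5 ≈ 5534.6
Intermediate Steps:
Z(U) = -6 + 1/U (Z(U) = -6 + (U/U)/U = -6 + 1/U)
5553 + (Z(10)*6 + 17) = 5553 + ((-6 + 1/10)*6 + 17) = 5553 + ((-6 + ⅒)*6 + 17) = 5553 + (-59/10*6 + 17) = 5553 + (-177/5 + 17) = 5553 - 92/5 = 27673/5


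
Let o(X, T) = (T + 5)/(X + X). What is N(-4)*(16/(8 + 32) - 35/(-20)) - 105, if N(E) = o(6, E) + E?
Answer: -27221/240 ≈ -113.42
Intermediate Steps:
o(X, T) = (5 + T)/(2*X) (o(X, T) = (5 + T)/((2*X)) = (5 + T)*(1/(2*X)) = (5 + T)/(2*X))
N(E) = 5/12 + 13*E/12 (N(E) = (½)*(5 + E)/6 + E = (½)*(⅙)*(5 + E) + E = (5/12 + E/12) + E = 5/12 + 13*E/12)
N(-4)*(16/(8 + 32) - 35/(-20)) - 105 = (5/12 + (13/12)*(-4))*(16/(8 + 32) - 35/(-20)) - 105 = (5/12 - 13/3)*(16/40 - 35*(-1/20)) - 105 = -47*(16*(1/40) + 7/4)/12 - 105 = -47*(⅖ + 7/4)/12 - 105 = -47/12*43/20 - 105 = -2021/240 - 105 = -27221/240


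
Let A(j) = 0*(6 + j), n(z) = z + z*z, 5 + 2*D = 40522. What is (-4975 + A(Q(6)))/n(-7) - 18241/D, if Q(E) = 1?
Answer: -203104319/1701714 ≈ -119.35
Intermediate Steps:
D = 40517/2 (D = -5/2 + (½)*40522 = -5/2 + 20261 = 40517/2 ≈ 20259.)
n(z) = z + z²
A(j) = 0
(-4975 + A(Q(6)))/n(-7) - 18241/D = (-4975 + 0)/((-7*(1 - 7))) - 18241/40517/2 = -4975/((-7*(-6))) - 18241*2/40517 = -4975/42 - 36482/40517 = -203104319/1701714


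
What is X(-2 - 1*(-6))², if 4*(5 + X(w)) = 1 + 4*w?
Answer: 9/16 ≈ 0.56250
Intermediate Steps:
X(w) = -19/4 + w (X(w) = -5 + (1 + 4*w)/4 = -5 + (¼ + w) = -19/4 + w)
X(-2 - 1*(-6))² = (-19/4 + (-2 - 1*(-6)))² = (-19/4 + (-2 + 6))² = (-19/4 + 4)² = (-¾)² = 9/16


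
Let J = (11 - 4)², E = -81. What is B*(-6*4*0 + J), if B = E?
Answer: -3969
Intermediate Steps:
J = 49 (J = 7² = 49)
B = -81
B*(-6*4*0 + J) = -81*(-6*4*0 + 49) = -81*(-24*0 + 49) = -81*(0 + 49) = -81*49 = -3969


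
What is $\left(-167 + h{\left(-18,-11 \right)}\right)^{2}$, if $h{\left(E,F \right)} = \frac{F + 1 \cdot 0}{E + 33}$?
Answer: $\frac{6330256}{225} \approx 28134.0$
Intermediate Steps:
$h{\left(E,F \right)} = \frac{F}{33 + E}$ ($h{\left(E,F \right)} = \frac{F + 0}{33 + E} = \frac{F}{33 + E}$)
$\left(-167 + h{\left(-18,-11 \right)}\right)^{2} = \left(-167 - \frac{11}{33 - 18}\right)^{2} = \left(-167 - \frac{11}{15}\right)^{2} = \left(- \frac{2516}{15}\right)^{2} = \frac{6330256}{225}$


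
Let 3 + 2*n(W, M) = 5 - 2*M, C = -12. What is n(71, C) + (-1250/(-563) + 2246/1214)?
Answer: 5833632/341741 ≈ 17.070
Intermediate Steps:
n(W, M) = 1 - M (n(W, M) = -3/2 + (5 - 2*M)/2 = -3/2 + (5/2 - M) = 1 - M)
n(71, C) + (-1250/(-563) + 2246/1214) = (1 - 1*(-12)) + (-1250/(-563) + 2246/1214) = (1 + 12) + (-1250*(-1/563) + 2246*(1/1214)) = 13 + (1250/563 + 1123/607) = 13 + 1390999/341741 = 5833632/341741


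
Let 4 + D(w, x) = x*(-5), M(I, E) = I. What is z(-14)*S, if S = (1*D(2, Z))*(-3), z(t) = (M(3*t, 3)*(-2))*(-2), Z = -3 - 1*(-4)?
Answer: -4536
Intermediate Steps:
Z = 1 (Z = -3 + 4 = 1)
D(w, x) = -4 - 5*x (D(w, x) = -4 + x*(-5) = -4 - 5*x)
z(t) = 12*t (z(t) = ((3*t)*(-2))*(-2) = -6*t*(-2) = 12*t)
S = 27 (S = (1*(-4 - 5*1))*(-3) = (1*(-4 - 5))*(-3) = (1*(-9))*(-3) = -9*(-3) = 27)
z(-14)*S = (12*(-14))*27 = -168*27 = -4536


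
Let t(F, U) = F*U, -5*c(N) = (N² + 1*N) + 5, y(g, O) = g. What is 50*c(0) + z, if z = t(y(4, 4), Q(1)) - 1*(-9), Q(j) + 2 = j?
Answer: -45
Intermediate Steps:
Q(j) = -2 + j
c(N) = -1 - N/5 - N²/5 (c(N) = -((N² + 1*N) + 5)/5 = -((N² + N) + 5)/5 = -((N + N²) + 5)/5 = -(5 + N + N²)/5 = -1 - N/5 - N²/5)
z = 5 (z = 4*(-2 + 1) - 1*(-9) = 4*(-1) + 9 = -4 + 9 = 5)
50*c(0) + z = 50*(-1 - ⅕*0 - ⅕*0²) + 5 = 50*(-1 + 0 - ⅕*0) + 5 = 50*(-1 + 0 + 0) + 5 = 50*(-1) + 5 = -50 + 5 = -45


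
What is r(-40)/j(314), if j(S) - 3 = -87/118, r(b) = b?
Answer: -4720/267 ≈ -17.678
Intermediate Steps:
j(S) = 267/118 (j(S) = 3 - 87/118 = 267/118)
r(-40)/j(314) = -40/267/118 = -40*118/267 = -4720/267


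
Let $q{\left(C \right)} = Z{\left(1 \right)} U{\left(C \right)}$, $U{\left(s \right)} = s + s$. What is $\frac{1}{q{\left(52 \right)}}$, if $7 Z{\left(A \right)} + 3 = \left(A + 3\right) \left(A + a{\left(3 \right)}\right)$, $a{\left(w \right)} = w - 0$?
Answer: $\frac{7}{1352} \approx 0.0051775$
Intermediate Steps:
$U{\left(s \right)} = 2 s$
$a{\left(w \right)} = w$ ($a{\left(w \right)} = w + 0 = w$)
$Z{\left(A \right)} = - \frac{3}{7} + \frac{\left(3 + A\right)^{2}}{7}$ ($Z{\left(A \right)} = - \frac{3}{7} + \frac{\left(A + 3\right) \left(A + 3\right)}{7} = - \frac{3}{7} + \frac{\left(3 + A\right) \left(3 + A\right)}{7} = - \frac{3}{7} + \frac{\left(3 + A\right)^{2}}{7}$)
$q{\left(C \right)} = \frac{26 C}{7}$ ($q{\left(C \right)} = \left(\frac{6}{7} + \frac{1^{2}}{7} + \frac{6}{7} \cdot 1\right) 2 C = \left(\frac{6}{7} + \frac{1}{7} \cdot 1 + \frac{6}{7}\right) 2 C = \left(\frac{6}{7} + \frac{1}{7} + \frac{6}{7}\right) 2 C = \frac{13 \cdot 2 C}{7} = \frac{26 C}{7}$)
$\frac{1}{q{\left(52 \right)}} = \frac{1}{\frac{26}{7} \cdot 52} = \frac{1}{\frac{1352}{7}} = \frac{7}{1352}$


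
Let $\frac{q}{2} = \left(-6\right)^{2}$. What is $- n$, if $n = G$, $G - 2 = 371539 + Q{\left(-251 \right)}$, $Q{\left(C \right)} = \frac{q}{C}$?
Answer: $- \frac{93256719}{251} \approx -3.7154 \cdot 10^{5}$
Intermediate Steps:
$q = 72$ ($q = 2 \left(-6\right)^{2} = 2 \cdot 36 = 72$)
$Q{\left(C \right)} = \frac{72}{C}$
$G = \frac{93256719}{251}$ ($G = 2 + \left(371539 + \frac{72}{-251}\right) = 2 + \left(371539 + 72 \left(- \frac{1}{251}\right)\right) = 2 + \left(371539 - \frac{72}{251}\right) = 2 + \frac{93256217}{251} = \frac{93256719}{251} \approx 3.7154 \cdot 10^{5}$)
$n = \frac{93256719}{251} \approx 3.7154 \cdot 10^{5}$
$- n = \left(-1\right) \frac{93256719}{251} = - \frac{93256719}{251}$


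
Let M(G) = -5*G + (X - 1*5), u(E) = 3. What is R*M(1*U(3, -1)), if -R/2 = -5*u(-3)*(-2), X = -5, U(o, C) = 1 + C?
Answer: 600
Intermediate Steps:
R = -60 (R = -2*(-5*3)*(-2) = -(-30)*(-2) = -2*30 = -60)
M(G) = -10 - 5*G (M(G) = -5*G + (-5 - 1*5) = -5*G + (-5 - 5) = -5*G - 10 = -10 - 5*G)
R*M(1*U(3, -1)) = -60*(-10 - 5*(1 - 1)) = -60*(-10 - 5*0) = -60*(-10 + 0) = -60*(-10) = 600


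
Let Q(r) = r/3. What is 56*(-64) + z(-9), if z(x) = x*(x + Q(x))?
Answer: -3476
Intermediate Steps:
Q(r) = r/3 (Q(r) = r*(1/3) = r/3)
z(x) = 4*x**2/3 (z(x) = x*(x + x/3) = x*(4*x/3) = 4*x**2/3)
56*(-64) + z(-9) = 56*(-64) + (4/3)*(-9)**2 = -3584 + (4/3)*81 = -3584 + 108 = -3476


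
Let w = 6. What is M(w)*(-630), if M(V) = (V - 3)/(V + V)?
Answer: -315/2 ≈ -157.50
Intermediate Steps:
M(V) = (-3 + V)/(2*V) (M(V) = (-3 + V)/((2*V)) = (-3 + V)*(1/(2*V)) = (-3 + V)/(2*V))
M(w)*(-630) = ((½)*(-3 + 6)/6)*(-630) = ((½)*(⅙)*3)*(-630) = (¼)*(-630) = -315/2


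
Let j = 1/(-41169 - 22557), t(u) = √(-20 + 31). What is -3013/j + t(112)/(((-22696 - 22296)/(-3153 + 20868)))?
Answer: 192006438 - 17715*√11/44992 ≈ 1.9201e+8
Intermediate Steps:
t(u) = √11
j = -1/63726 (j = 1/(-63726) = -1/63726 ≈ -1.5692e-5)
-3013/j + t(112)/(((-22696 - 22296)/(-3153 + 20868))) = -3013/(-1/63726) + √11/(((-22696 - 22296)/(-3153 + 20868))) = -3013*(-63726) + √11/((-44992/17715)) = 192006438 + √11/((-44992*1/17715)) = 192006438 + √11/(-44992/17715) = 192006438 + √11*(-17715/44992) = 192006438 - 17715*√11/44992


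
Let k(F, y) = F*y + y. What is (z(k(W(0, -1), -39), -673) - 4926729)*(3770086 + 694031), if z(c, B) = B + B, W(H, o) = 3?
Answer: -21999503384775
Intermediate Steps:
k(F, y) = y + F*y
z(c, B) = 2*B
(z(k(W(0, -1), -39), -673) - 4926729)*(3770086 + 694031) = (2*(-673) - 4926729)*(3770086 + 694031) = (-1346 - 4926729)*4464117 = -4928075*4464117 = -21999503384775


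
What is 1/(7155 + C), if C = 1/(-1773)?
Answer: 1773/12685814 ≈ 0.00013976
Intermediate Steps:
C = -1/1773 ≈ -0.00056402
1/(7155 + C) = 1/(7155 - 1/1773) = 1/(12685814/1773) = 1773/12685814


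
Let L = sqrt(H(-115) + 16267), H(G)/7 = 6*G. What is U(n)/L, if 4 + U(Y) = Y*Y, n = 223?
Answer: 49725*sqrt(11437)/11437 ≈ 464.96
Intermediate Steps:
U(Y) = -4 + Y**2 (U(Y) = -4 + Y*Y = -4 + Y**2)
H(G) = 42*G (H(G) = 7*(6*G) = 42*G)
L = sqrt(11437) (L = sqrt(42*(-115) + 16267) = sqrt(-4830 + 16267) = sqrt(11437) ≈ 106.94)
U(n)/L = (-4 + 223**2)/(sqrt(11437)) = (-4 + 49729)*(sqrt(11437)/11437) = 49725*(sqrt(11437)/11437) = 49725*sqrt(11437)/11437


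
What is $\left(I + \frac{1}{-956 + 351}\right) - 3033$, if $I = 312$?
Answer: $- \frac{1646206}{605} \approx -2721.0$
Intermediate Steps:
$\left(I + \frac{1}{-956 + 351}\right) - 3033 = \left(312 + \frac{1}{-956 + 351}\right) - 3033 = \left(312 + \frac{1}{-605}\right) - 3033 = \left(312 - \frac{1}{605}\right) - 3033 = \frac{188759}{605} - 3033 = - \frac{1646206}{605}$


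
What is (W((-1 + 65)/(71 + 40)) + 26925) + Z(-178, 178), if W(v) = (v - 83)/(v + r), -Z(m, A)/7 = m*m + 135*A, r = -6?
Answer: -31222971/86 ≈ -3.6306e+5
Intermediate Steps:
Z(m, A) = -945*A - 7*m² (Z(m, A) = -7*(m*m + 135*A) = -7*(m² + 135*A) = -945*A - 7*m²)
W(v) = (-83 + v)/(-6 + v) (W(v) = (v - 83)/(v - 6) = (-83 + v)/(-6 + v))
(W((-1 + 65)/(71 + 40)) + 26925) + Z(-178, 178) = ((-83 + (-1 + 65)/(71 + 40))/(-6 + (-1 + 65)/(71 + 40)) + 26925) + (-945*178 - 7*(-178)²) = ((-83 + 64/111)/(-6 + 64/111) + 26925) + (-168210 - 7*31684) = ((-83 + 64*(1/111))/(-6 + 64*(1/111)) + 26925) + (-168210 - 221788) = ((-83 + 64/111)/(-6 + 64/111) + 26925) - 389998 = (-9149/111/(-602/111) + 26925) - 389998 = (-111/602*(-9149/111) + 26925) - 389998 = (1307/86 + 26925) - 389998 = 2316857/86 - 389998 = -31222971/86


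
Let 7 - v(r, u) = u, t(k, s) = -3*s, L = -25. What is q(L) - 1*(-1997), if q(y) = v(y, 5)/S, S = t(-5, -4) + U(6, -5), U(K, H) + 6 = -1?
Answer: 9987/5 ≈ 1997.4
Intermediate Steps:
U(K, H) = -7 (U(K, H) = -6 - 1 = -7)
v(r, u) = 7 - u
S = 5 (S = -3*(-4) - 7 = 12 - 7 = 5)
q(y) = ⅖ (q(y) = (7 - 1*5)/5 = (7 - 5)*(⅕) = 2*(⅕) = ⅖)
q(L) - 1*(-1997) = ⅖ - 1*(-1997) = ⅖ + 1997 = 9987/5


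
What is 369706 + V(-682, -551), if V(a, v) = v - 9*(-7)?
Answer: 369218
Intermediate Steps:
V(a, v) = 63 + v (V(a, v) = v + 63 = 63 + v)
369706 + V(-682, -551) = 369706 + (63 - 551) = 369706 - 488 = 369218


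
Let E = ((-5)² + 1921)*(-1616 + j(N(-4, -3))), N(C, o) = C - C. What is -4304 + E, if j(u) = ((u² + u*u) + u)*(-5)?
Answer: -3149040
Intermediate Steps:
N(C, o) = 0
j(u) = -10*u² - 5*u (j(u) = ((u² + u²) + u)*(-5) = (2*u² + u)*(-5) = (u + 2*u²)*(-5) = -10*u² - 5*u)
E = -3144736 (E = ((-5)² + 1921)*(-1616 - 5*0*(1 + 2*0)) = (25 + 1921)*(-1616 - 5*0*(1 + 0)) = 1946*(-1616 - 5*0*1) = 1946*(-1616 + 0) = 1946*(-1616) = -3144736)
-4304 + E = -4304 - 3144736 = -3149040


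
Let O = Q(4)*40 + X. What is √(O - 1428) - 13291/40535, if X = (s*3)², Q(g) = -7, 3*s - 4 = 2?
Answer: -13291/40535 + 2*I*√418 ≈ -0.32789 + 40.89*I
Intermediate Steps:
s = 2 (s = 4/3 + (⅓)*2 = 4/3 + ⅔ = 2)
X = 36 (X = (2*3)² = 6² = 36)
O = -244 (O = -7*40 + 36 = -280 + 36 = -244)
√(O - 1428) - 13291/40535 = √(-244 - 1428) - 13291/40535 = √(-1672) - 13291/40535 = 2*I*√418 - 1*13291/40535 = 2*I*√418 - 13291/40535 = -13291/40535 + 2*I*√418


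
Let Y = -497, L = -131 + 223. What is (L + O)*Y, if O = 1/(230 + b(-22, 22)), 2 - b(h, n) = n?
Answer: -1371791/30 ≈ -45726.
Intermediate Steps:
b(h, n) = 2 - n
L = 92
O = 1/210 (O = 1/(230 + (2 - 1*22)) = 1/(230 + (2 - 22)) = 1/(230 - 20) = 1/210 ≈ 0.0047619)
(L + O)*Y = (92 + 1/210)*(-497) = (19321/210)*(-497) = -1371791/30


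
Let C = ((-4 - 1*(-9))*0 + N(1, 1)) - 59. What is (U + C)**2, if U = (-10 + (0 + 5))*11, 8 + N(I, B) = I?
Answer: 14641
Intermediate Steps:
N(I, B) = -8 + I
U = -55 (U = (-10 + 5)*11 = -5*11 = -55)
C = -66 (C = ((-4 - 1*(-9))*0 + (-8 + 1)) - 59 = ((-4 + 9)*0 - 7) - 59 = (5*0 - 7) - 59 = (0 - 7) - 59 = -7 - 59 = -66)
(U + C)**2 = (-55 - 66)**2 = (-121)**2 = 14641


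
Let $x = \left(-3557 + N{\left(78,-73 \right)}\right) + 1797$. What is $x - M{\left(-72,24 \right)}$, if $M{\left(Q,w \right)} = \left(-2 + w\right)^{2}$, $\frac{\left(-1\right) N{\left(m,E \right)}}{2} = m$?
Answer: $-2400$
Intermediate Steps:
$N{\left(m,E \right)} = - 2 m$
$x = -1916$ ($x = \left(-3557 - 156\right) + 1797 = -3713 + 1797 = -1916$)
$x - M{\left(-72,24 \right)} = -1916 - \left(-2 + 24\right)^{2} = -1916 - 22^{2} = -1916 - 484 = -2400$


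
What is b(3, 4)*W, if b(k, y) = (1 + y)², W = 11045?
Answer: 276125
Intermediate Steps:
b(3, 4)*W = (1 + 4)²*11045 = 5²*11045 = 25*11045 = 276125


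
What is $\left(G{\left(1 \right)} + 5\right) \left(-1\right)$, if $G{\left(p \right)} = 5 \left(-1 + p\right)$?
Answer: $-5$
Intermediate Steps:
$G{\left(p \right)} = -5 + 5 p$
$\left(G{\left(1 \right)} + 5\right) \left(-1\right) = \left(\left(-5 + 5 \cdot 1\right) + 5\right) \left(-1\right) = \left(\left(-5 + 5\right) + 5\right) \left(-1\right) = \left(0 + 5\right) \left(-1\right) = 5 \left(-1\right) = -5$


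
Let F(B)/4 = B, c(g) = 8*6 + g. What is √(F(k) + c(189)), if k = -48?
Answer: 3*√5 ≈ 6.7082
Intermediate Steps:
c(g) = 48 + g
F(B) = 4*B
√(F(k) + c(189)) = √(4*(-48) + (48 + 189)) = √(-192 + 237) = √45 = 3*√5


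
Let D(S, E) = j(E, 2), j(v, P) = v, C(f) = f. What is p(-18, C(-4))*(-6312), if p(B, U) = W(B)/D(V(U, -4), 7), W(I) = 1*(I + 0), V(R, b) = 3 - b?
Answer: 113616/7 ≈ 16231.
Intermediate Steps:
D(S, E) = E
W(I) = I (W(I) = 1*I = I)
p(B, U) = B/7
p(-18, C(-4))*(-6312) = ((⅐)*(-18))*(-6312) = -18/7*(-6312) = 113616/7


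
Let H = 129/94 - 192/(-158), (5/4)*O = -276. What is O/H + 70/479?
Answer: -1306754122/15339975 ≈ -85.186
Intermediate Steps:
O = -1104/5 (O = (⅘)*(-276) = -1104/5 ≈ -220.80)
H = 19215/7426 (H = 129*(1/94) - 192*(-1/158) = 129/94 + 96/79 = 19215/7426 ≈ 2.5875)
O/H + 70/479 = -1104/(5*19215/7426) + 70/479 = -1104/5*7426/19215 + 70*(1/479) = -2732768/32025 + 70/479 = -1306754122/15339975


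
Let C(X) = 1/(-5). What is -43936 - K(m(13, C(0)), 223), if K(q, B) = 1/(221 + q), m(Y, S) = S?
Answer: -48505349/1104 ≈ -43936.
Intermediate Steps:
C(X) = -⅕
-43936 - K(m(13, C(0)), 223) = -43936 - 1/(221 - ⅕) = -43936 - 1/1104/5 = -43936 - 1*5/1104 = -43936 - 5/1104 = -48505349/1104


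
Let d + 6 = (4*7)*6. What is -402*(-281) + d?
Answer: 113124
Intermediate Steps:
d = 162 (d = -6 + (4*7)*6 = -6 + 28*6 = -6 + 168 = 162)
-402*(-281) + d = -402*(-281) + 162 = 112962 + 162 = 113124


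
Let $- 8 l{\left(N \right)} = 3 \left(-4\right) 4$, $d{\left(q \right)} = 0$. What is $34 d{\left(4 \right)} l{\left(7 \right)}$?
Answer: $0$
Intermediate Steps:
$l{\left(N \right)} = 6$ ($l{\left(N \right)} = - \frac{3 \left(-4\right) 4}{8} = - \frac{\left(-12\right) 4}{8} = \left(- \frac{1}{8}\right) \left(-48\right) = 6$)
$34 d{\left(4 \right)} l{\left(7 \right)} = 34 \cdot 0 \cdot 6 = 0 \cdot 6 = 0$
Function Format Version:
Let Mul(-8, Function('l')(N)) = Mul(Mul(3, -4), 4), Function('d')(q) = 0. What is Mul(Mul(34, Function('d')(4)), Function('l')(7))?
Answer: 0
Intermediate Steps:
Function('l')(N) = 6 (Function('l')(N) = Mul(Rational(-1, 8), Mul(Mul(3, -4), 4)) = Mul(Rational(-1, 8), Mul(-12, 4)) = Mul(Rational(-1, 8), -48) = 6)
Mul(Mul(34, Function('d')(4)), Function('l')(7)) = Mul(Mul(34, 0), 6) = Mul(0, 6) = 0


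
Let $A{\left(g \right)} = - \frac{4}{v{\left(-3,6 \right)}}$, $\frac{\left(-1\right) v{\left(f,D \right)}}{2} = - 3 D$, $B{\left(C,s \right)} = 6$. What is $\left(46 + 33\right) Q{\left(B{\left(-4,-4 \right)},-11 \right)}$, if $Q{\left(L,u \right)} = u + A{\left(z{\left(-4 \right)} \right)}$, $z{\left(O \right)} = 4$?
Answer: $- \frac{7900}{9} \approx -877.78$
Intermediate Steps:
$v{\left(f,D \right)} = 6 D$ ($v{\left(f,D \right)} = - 2 \left(- 3 D\right) = 6 D$)
$A{\left(g \right)} = - \frac{1}{9}$ ($A{\left(g \right)} = - \frac{4}{6 \cdot 6} = - \frac{4}{36} = \left(-4\right) \frac{1}{36} = - \frac{1}{9}$)
$Q{\left(L,u \right)} = - \frac{1}{9} + u$ ($Q{\left(L,u \right)} = u - \frac{1}{9} = - \frac{1}{9} + u$)
$\left(46 + 33\right) Q{\left(B{\left(-4,-4 \right)},-11 \right)} = \left(46 + 33\right) \left(- \frac{1}{9} - 11\right) = 79 \left(- \frac{100}{9}\right) = - \frac{7900}{9}$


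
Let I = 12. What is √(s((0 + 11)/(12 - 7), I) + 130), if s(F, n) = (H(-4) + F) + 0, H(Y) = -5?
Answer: 2*√795/5 ≈ 11.278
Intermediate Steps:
s(F, n) = -5 + F (s(F, n) = (-5 + F) + 0 = -5 + F)
√(s((0 + 11)/(12 - 7), I) + 130) = √((-5 + (0 + 11)/(12 - 7)) + 130) = √((-5 + 11/5) + 130) = √(-14/5 + 130) = √(636/5) = 2*√795/5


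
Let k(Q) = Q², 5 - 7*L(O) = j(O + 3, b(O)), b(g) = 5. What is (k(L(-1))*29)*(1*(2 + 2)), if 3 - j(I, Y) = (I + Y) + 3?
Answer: 16704/49 ≈ 340.90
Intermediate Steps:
j(I, Y) = -I - Y (j(I, Y) = 3 - ((I + Y) + 3) = 3 - (3 + I + Y) = 3 + (-3 - I - Y) = -I - Y)
L(O) = 13/7 + O/7 (L(O) = 5/7 - (-(O + 3) - 1*5)/7 = 5/7 - (-(3 + O) - 5)/7 = 5/7 - ((-3 - O) - 5)/7 = 5/7 - (-8 - O)/7 = 5/7 + (8/7 + O/7) = 13/7 + O/7)
(k(L(-1))*29)*(1*(2 + 2)) = ((13/7 + (⅐)*(-1))²*29)*(1*(2 + 2)) = ((13/7 - ⅐)²*29)*(1*4) = ((12/7)²*29)*4 = ((144/49)*29)*4 = (4176/49)*4 = 16704/49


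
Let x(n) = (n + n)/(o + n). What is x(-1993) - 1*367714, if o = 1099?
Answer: -164366165/447 ≈ -3.6771e+5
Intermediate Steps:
x(n) = 2*n/(1099 + n) (x(n) = (n + n)/(1099 + n) = (2*n)/(1099 + n) = 2*n/(1099 + n))
x(-1993) - 1*367714 = 2*(-1993)/(1099 - 1993) - 1*367714 = 2*(-1993)/(-894) - 367714 = 2*(-1993)*(-1/894) - 367714 = 1993/447 - 367714 = -164366165/447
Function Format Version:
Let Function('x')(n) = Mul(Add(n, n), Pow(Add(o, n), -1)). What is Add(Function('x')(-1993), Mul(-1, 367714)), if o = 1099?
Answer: Rational(-164366165, 447) ≈ -3.6771e+5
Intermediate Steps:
Function('x')(n) = Mul(2, n, Pow(Add(1099, n), -1)) (Function('x')(n) = Mul(Add(n, n), Pow(Add(1099, n), -1)) = Mul(Mul(2, n), Pow(Add(1099, n), -1)) = Mul(2, n, Pow(Add(1099, n), -1)))
Add(Function('x')(-1993), Mul(-1, 367714)) = Add(Mul(2, -1993, Pow(Add(1099, -1993), -1)), Mul(-1, 367714)) = Add(Mul(2, -1993, Pow(-894, -1)), -367714) = Add(Mul(2, -1993, Rational(-1, 894)), -367714) = Add(Rational(1993, 447), -367714) = Rational(-164366165, 447)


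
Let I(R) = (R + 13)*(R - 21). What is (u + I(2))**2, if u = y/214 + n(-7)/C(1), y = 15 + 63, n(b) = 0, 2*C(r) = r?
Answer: 927567936/11449 ≈ 81017.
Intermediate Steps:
C(r) = r/2
y = 78
I(R) = (-21 + R)*(13 + R) (I(R) = (13 + R)*(-21 + R) = (-21 + R)*(13 + R))
u = 39/107 (u = 78/214 + 0/(((1/2)*1)) = 78*(1/214) + 0/(1/2) = 39/107 + 0*2 = 39/107 + 0 = 39/107 ≈ 0.36449)
(u + I(2))**2 = (39/107 + (-273 + 2**2 - 8*2))**2 = (39/107 + (-273 + 4 - 16))**2 = (39/107 - 285)**2 = (-30456/107)**2 = 927567936/11449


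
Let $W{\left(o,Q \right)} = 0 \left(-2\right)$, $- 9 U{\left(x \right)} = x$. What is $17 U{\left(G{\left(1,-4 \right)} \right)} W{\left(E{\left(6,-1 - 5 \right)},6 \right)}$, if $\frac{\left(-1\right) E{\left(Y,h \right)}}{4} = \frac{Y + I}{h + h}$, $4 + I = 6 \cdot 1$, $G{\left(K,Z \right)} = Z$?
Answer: $0$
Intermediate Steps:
$U{\left(x \right)} = - \frac{x}{9}$
$I = 2$ ($I = -4 + 6 \cdot 1 = -4 + 6 = 2$)
$E{\left(Y,h \right)} = - \frac{2 \left(2 + Y\right)}{h}$ ($E{\left(Y,h \right)} = - 4 \frac{Y + 2}{h + h} = - 4 \frac{2 + Y}{2 h} = - \frac{2 \left(2 + Y\right)}{h}$)
$W{\left(o,Q \right)} = 0$
$17 U{\left(G{\left(1,-4 \right)} \right)} W{\left(E{\left(6,-1 - 5 \right)},6 \right)} = 17 \left(\left(- \frac{1}{9}\right) \left(-4\right)\right) 0 = 17 \cdot \frac{4}{9} \cdot 0 = \frac{68}{9} \cdot 0 = 0$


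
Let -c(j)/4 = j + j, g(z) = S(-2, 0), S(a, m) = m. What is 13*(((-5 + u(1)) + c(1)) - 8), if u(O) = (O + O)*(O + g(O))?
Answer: -247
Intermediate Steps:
g(z) = 0
c(j) = -8*j (c(j) = -4*(j + j) = -8*j)
u(O) = 2*O**2 (u(O) = (O + O)*(O + 0) = (2*O)*O = 2*O**2)
13*(((-5 + u(1)) + c(1)) - 8) = 13*(((-5 + 2*1**2) - 8*1) - 8) = 13*(((-5 + 2*1) - 8) - 8) = 13*(((-5 + 2) - 8) - 8) = 13*((-3 - 8) - 8) = 13*(-11 - 8) = 13*(-19) = -247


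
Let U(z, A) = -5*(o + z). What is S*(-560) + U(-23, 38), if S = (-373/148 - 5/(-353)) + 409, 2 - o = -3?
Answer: -2971985890/13061 ≈ -2.2755e+5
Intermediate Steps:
o = 5 (o = 2 - 1*(-3) = 2 + 3 = 5)
U(z, A) = -25 - 5*z (U(z, A) = -5*(5 + z) = -25 - 5*z)
S = 21236867/52244 (S = (-373*1/148 - 5*(-1/353)) + 409 = (-373/148 + 5/353) + 409 = -130929/52244 + 409 = 21236867/52244 ≈ 406.49)
S*(-560) + U(-23, 38) = (21236867/52244)*(-560) + (-25 - 5*(-23)) = -2973161380/13061 + (-25 + 115) = -2973161380/13061 + 90 = -2971985890/13061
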